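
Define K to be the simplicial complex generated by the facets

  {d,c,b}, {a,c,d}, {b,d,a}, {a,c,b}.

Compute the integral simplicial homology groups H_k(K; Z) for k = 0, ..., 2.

H_0 = Z,  H_1 = 0,  H_2 = Z.

Order the vertices as a < b < c < d. Listing each simplex with vertices in this order, K has dimension 2 with simplices:

  0-simplices (4): a, b, c, d
  1-simplices (6): ab, ac, ad, bc, bd, cd
  2-simplices (4): abc, abd, acd, bcd

giving chain groups C_0 ≅ Z^4, C_1 ≅ Z^6, C_2 ≅ Z^4.

∂_1: C_1 → C_0 sends each edge [p,q] (with p < q) to q − p.
This gives a 4×6 integer matrix of rank 3; reducing to Smith normal form yields diagonal entries (1,1,1).

The boundary map ∂_2: C_2 → C_1 sends each 2-simplex [p,q,r] to [q,r] − [p,r] + [p,q]. For instance
  ∂abd = bd − ad + ab,
  ∂abc = bc − ac + ab.
This gives a 6×4 integer matrix of rank 3; reducing to Smith normal form yields diagonal entries (1,1,1).

Now H_k = ker ∂_k / im ∂_{k+1}, so:

  H_0: rank C_0 − rank ∂_1 = 4 − 3 = 1, and the invariant factors of ∂_1 are all 1, so H_0 ≅ Z.
  H_1: rank ker ∂_1 − rank ∂_2 = (6 − 3) − 3 = 0, and the invariant factors of ∂_2 are all 1, so H_1 ≅ 0.
  H_2: rank ker ∂_2 − rank ∂_3 = (4 − 3) − 0 = 1, and there is no ∂_3, so H_2 ≅ Z.

(K is a triangulation of the 2-sphere S^2.)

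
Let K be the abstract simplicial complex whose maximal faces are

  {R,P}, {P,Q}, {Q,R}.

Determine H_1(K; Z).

H_1 = Z.

Order the vertices as P < Q < R. Listing each simplex with vertices in this order, K has dimension 1 with simplices:

  0-simplices (3): P, Q, R
  1-simplices (3): PQ, PR, QR

Hence C_0 ≅ Z^3, C_1 ≅ Z^3.

∂_1: C_1 → C_0 maps an edge to its endpoints' difference, ∂[p,q] = q − p.
This gives a 3×3 integer matrix of rank 2; reducing to Smith normal form yields diagonal entries (1,1).

From H_k ≅ ker(∂_k) / im(∂_{k+1}) we obtain:

  H_1: rank ker ∂_1 − rank ∂_2 = (3 − 2) − 0 = 1, and there is no ∂_2, so H_1 ≅ Z.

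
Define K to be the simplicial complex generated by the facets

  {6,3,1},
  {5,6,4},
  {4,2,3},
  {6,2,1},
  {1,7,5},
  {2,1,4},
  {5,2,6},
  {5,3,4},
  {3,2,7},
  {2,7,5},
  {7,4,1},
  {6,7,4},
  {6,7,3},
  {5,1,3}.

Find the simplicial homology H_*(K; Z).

H_0 = Z,  H_1 = Z^2,  H_2 = Z.

Order the vertices as 1 < 2 < 3 < 4 < 5 < 6 < 7. Listing each simplex with vertices in this order, K has dimension 2 with simplices:

  0-simplices (7): [1], [2], [3], [4], [5], [6], [7]
  1-simplices (21): [1,2], [1,3], [1,4], [1,5], [1,6], [1,7], [2,3], [2,4], [2,5], [2,6], [2,7], [3,4], [3,5], [3,6], [3,7], [4,5], [4,6], [4,7], [5,6], [5,7], [6,7]
  2-simplices (14): [1,2,4], [1,2,6], [1,3,5], [1,3,6], [1,4,7], [1,5,7], [2,3,4], [2,3,7], [2,5,6], [2,5,7], [3,4,5], [3,6,7], [4,5,6], [4,6,7]

Hence C_0 ≅ Z^7, C_1 ≅ Z^21, C_2 ≅ Z^14.

The boundary map ∂_1: C_1 → C_0 sends each edge [p,q] (with p < q) to q − p.
As a 7×21 matrix over Z this has rank 6, with invariant factors (1,1,1,1,1,1).

The boundary map ∂_2: C_2 → C_1 acts by ∂[p,q,r] = [q,r] − [p,r] + [p,q]. For instance
  ∂[2,5,6] = [5,6] − [2,6] + [2,5],
  ∂[1,2,6] = [2,6] − [1,6] + [1,2].
This gives a 21×14 integer matrix of rank 13; reducing to Smith normal form yields diagonal entries (1,1,1,1,1,1,1,1,1,1,1,1,1).

Computing H_k = (kernel of ∂_k) / (image of ∂_{k+1}):

  H_0: rank C_0 − rank ∂_1 = 7 − 6 = 1, and the invariant factors of ∂_1 are all 1, so H_0 ≅ Z.
  H_1: rank ker ∂_1 − rank ∂_2 = (21 − 6) − 13 = 2, and the invariant factors of ∂_2 are all 1, so H_1 ≅ Z^2.
  H_2: rank ker ∂_2 − rank ∂_3 = (14 − 13) − 0 = 1, and there is no ∂_3, so H_2 ≅ Z.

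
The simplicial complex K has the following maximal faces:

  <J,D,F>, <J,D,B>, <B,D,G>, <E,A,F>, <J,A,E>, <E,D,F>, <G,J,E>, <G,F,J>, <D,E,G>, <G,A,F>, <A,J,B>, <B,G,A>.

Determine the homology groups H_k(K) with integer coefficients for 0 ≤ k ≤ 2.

H_0 ≅ Z,  H_1 ≅ Z/2,  H_2 = 0.

We work with the vertex ordering A < B < D < E < F < G < J. The simplices of K, each written with vertices in increasing order, are:

  0-simplices (7): A, B, D, E, F, G, J
  1-simplices (18): AB, AE, AF, AG, AJ, BD, BG, BJ, DE, DF, DG, DJ, EF, EG, EJ, FG, FJ, GJ
  2-simplices (12): ABG, ABJ, AEF, AEJ, AFG, BDG, BDJ, DEF, DEG, DFJ, EGJ, FGJ

Hence C_0 ≅ Z^7, C_1 ≅ Z^18, C_2 ≅ Z^12.

The boundary map ∂_1: C_1 → C_0 maps an edge to its endpoints' difference, ∂[p,q] = q − p.
The 7×18 boundary matrix has rank 6 and Smith normal form diag(1,1,1,1,1,1).

Boundary ∂_2: C_2 → C_1 acts by ∂[p,q,r] = [q,r] − [p,r] + [p,q]. For instance
  ∂BDJ = DJ − BJ + BD,
  ∂ABJ = BJ − AJ + AB.
As a 18×12 matrix over Z this has rank 12, with invariant factors (1,1,1,1,1,1,1,1,1,1,1,2).

Reading off H_k = ker ∂_k / im ∂_{k+1}:

  H_0: rank C_0 − rank ∂_1 = 7 − 6 = 1, and the invariant factors of ∂_1 are all 1, so H_0 = Z.
  H_1: rank ker ∂_1 − rank ∂_2 = (18 − 6) − 12 = 0, and ∂_2 has invariant factor 2 > 1, so H_1 = Z/2.
  H_2: rank ker ∂_2 − rank ∂_3 = (12 − 12) − 0 = 0, and there is no ∂_3, so H_2 = 0.

As a check, the Euler characteristic is 7 − 18 + 12 = 1, which agrees with 1 − 0 + 0 = 1.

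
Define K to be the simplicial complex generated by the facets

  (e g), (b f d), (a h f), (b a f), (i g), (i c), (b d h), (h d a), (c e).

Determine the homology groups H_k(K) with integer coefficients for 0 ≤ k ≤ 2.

H_0 ≅ Z^2,  H_1 ≅ Z^2,  H_2 = 0.

Fix the vertex order a < b < c < d < e < f < g < h < i and write every simplex with vertices in increasing order. Then dim K = 2 and the simplices of K are:

  0-simplices (9): a, b, c, d, e, f, g, h, i
  1-simplices (14): ab, ad, af, ah, bd, bf, bh, ce, ci, df, dh, eg, fh, gi
  2-simplices (5): abf, adh, afh, bdf, bdh

so the chain groups are C_0 ≅ Z^9, C_1 ≅ Z^14, C_2 ≅ Z^5.

The boundary map ∂_1: C_1 → C_0 maps an edge to its endpoints' difference, ∂[p,q] = q − p. For instance
  ∂df = f − d.
The resulting 9×14 matrix has rank 7, and its Smith normal form has invariant factors (1,1,1,1,1,1,1).

Boundary ∂_2: C_2 → C_1 maps a triangle to the signed sum of its edges. For instance
  ∂bdh = dh − bh + bd,
  ∂abf = bf − af + ab.
The 14×5 boundary matrix has rank 5 and Smith normal form diag(1,1,1,1,1).

From H_k ≅ ker(∂_k) / im(∂_{k+1}) we obtain:

  H_0: rank C_0 − rank ∂_1 = 9 − 7 = 2, and the invariant factors of ∂_1 are all 1, so H_0 ≅ Z^2.
  H_1: rank ker ∂_1 − rank ∂_2 = (14 − 7) − 5 = 2, and the invariant factors of ∂_2 are all 1, so H_1 ≅ Z^2.
  H_2: rank ker ∂_2 − rank ∂_3 = (5 − 5) − 0 = 0, and there is no ∂_3, so H_2 ≅ 0.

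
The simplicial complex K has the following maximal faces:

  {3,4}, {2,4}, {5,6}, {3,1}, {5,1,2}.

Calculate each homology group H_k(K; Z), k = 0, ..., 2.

H_0 = Z,  H_1 = Z,  H_2 = 0.

We work with the vertex ordering 1 < 2 < 3 < 4 < 5 < 6. The simplices of K, each written with vertices in increasing order, are:

  0-simplices (6): [1], [2], [3], [4], [5], [6]
  1-simplices (7): [1,2], [1,3], [1,5], [2,4], [2,5], [3,4], [5,6]
  2-simplices (1): [1,2,5]

Hence C_0 ≅ Z^6, C_1 ≅ Z^7, C_2 ≅ Z^1.

∂_1: C_1 → C_0 maps an edge to its endpoints' difference, ∂[p,q] = q − p. For instance
  ∂[1,2] = [2] − [1].
As a 6×7 matrix over Z this has rank 5, with invariant factors (1,1,1,1,1).

The boundary map ∂_2: C_2 → C_1 acts by ∂[p,q,r] = [q,r] − [p,r] + [p,q]. For instance
  ∂[1,2,5] = [2,5] − [1,5] + [1,2].
This gives a 7×1 integer matrix of rank 1; reducing to Smith normal form yields diagonal entries (1).

Computing H_k = (kernel of ∂_k) / (image of ∂_{k+1}):

  H_0: rank C_0 − rank ∂_1 = 6 − 5 = 1, and the invariant factors of ∂_1 are all 1, so H_0 = Z.
  H_1: rank ker ∂_1 − rank ∂_2 = (7 − 5) − 1 = 1, and the invariant factors of ∂_2 are all 1, so H_1 = Z.
  H_2: rank ker ∂_2 − rank ∂_3 = (1 − 1) − 0 = 0, and there is no ∂_3, so H_2 = 0.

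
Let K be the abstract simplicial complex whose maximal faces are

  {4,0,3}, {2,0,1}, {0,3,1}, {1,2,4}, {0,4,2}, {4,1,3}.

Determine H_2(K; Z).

Fix the vertex order 0 < 1 < 2 < 3 < 4 and write every simplex with vertices in increasing order. Then dim K = 2 and the simplices of K are:

  0-simplices (5): [0], [1], [2], [3], [4]
  1-simplices (9): [0,1], [0,2], [0,3], [0,4], [1,2], [1,3], [1,4], [2,4], [3,4]
  2-simplices (6): [0,1,2], [0,1,3], [0,2,4], [0,3,4], [1,2,4], [1,3,4]

so the chain groups are C_0 ≅ Z^5, C_1 ≅ Z^9, C_2 ≅ Z^6.

The boundary map ∂_1: C_1 → C_0 is given by ∂[p,q] = [q] − [p].
The 5×9 boundary matrix has rank 4 and Smith normal form diag(1,1,1,1).

The boundary map ∂_2: C_2 → C_1 maps a triangle to the signed sum of its edges. For instance
  ∂[0,1,2] = [1,2] − [0,2] + [0,1],
  ∂[1,3,4] = [3,4] − [1,4] + [1,3].
This gives a 9×6 integer matrix of rank 5; reducing to Smith normal form yields diagonal entries (1,1,1,1,1).

Now H_k = ker ∂_k / im ∂_{k+1}, so:

  H_2: rank ker ∂_2 − rank ∂_3 = (6 − 5) − 0 = 1, and there is no ∂_3, so H_2 ≅ Z.

H_2 = Z.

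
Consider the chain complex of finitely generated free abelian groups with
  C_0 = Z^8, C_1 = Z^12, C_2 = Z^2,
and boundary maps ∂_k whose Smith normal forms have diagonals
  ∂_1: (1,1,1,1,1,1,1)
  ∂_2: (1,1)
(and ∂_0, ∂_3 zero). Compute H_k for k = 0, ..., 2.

H_0: b_0 = 8 − 0 − 7 = 1; torsion from ∂_1 factors > 1: none. So H_0 ≅ Z.
H_1: b_1 = 12 − 7 − 2 = 3; torsion from ∂_2 factors > 1: none. So H_1 ≅ Z^3.
H_2: b_2 = 2 − 2 − 0 = 0; torsion from ∂_3 factors > 1: none. So H_2 ≅ 0.

H_0 ≅ Z,  H_1 ≅ Z^3,  H_2 = 0.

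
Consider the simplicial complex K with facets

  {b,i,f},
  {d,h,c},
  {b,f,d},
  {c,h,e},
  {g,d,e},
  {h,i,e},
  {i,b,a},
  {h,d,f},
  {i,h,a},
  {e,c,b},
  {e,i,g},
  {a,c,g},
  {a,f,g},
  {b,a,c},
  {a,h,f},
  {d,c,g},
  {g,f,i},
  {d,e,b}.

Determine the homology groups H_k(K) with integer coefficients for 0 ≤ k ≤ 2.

Fix the vertex order a < b < c < d < e < f < g < h < i and write every simplex with vertices in increasing order. Then dim K = 2 and the simplices of K are:

  0-simplices (9): a, b, c, d, e, f, g, h, i
  1-simplices (27): ab, ac, af, ag, ah, ai, bc, bd, be, bf, bi, cd, ce, cg, ch, de, df, dg, dh, eg, eh, ei, fg, fh, fi, gi, hi
  2-simplices (18): abc, abi, acg, afg, afh, ahi, bce, bde, bdf, bfi, cdg, cdh, ceh, deg, dfh, egi, ehi, fgi

so the chain groups are C_0 ≅ Z^9, C_1 ≅ Z^27, C_2 ≅ Z^18.

The boundary map ∂_1: C_1 → C_0 sends each edge [p,q] (with p < q) to q − p. For instance
  ∂af = f − a.
As a 9×27 matrix over Z this has rank 8, with invariant factors (1,1,1,1,1,1,1,1).

The boundary map ∂_2: C_2 → C_1 acts by ∂[p,q,r] = [q,r] − [p,r] + [p,q]. For instance
  ∂abi = bi − ai + ab,
  ∂egi = gi − ei + eg.
The resulting 27×18 matrix has rank 18, and its Smith normal form has invariant factors (1,1,1,1,1,1,1,1,1,1,1,1,1,1,1,1,1,2).

Now H_k = ker ∂_k / im ∂_{k+1}, so:

  H_0: rank C_0 − rank ∂_1 = 9 − 8 = 1, and the invariant factors of ∂_1 are all 1, so H_0 ≅ Z.
  H_1: rank ker ∂_1 − rank ∂_2 = (27 − 8) − 18 = 1, and ∂_2 has invariant factor 2 > 1, so H_1 ≅ Z ⊕ Z/2Z.
  H_2: rank ker ∂_2 − rank ∂_3 = (18 − 18) − 0 = 0, and there is no ∂_3, so H_2 ≅ 0.

As a check, the Euler characteristic is 9 − 27 + 18 = 0, which agrees with 1 − 1 + 0 = 0.

H_0 ≅ Z,  H_1 ≅ Z ⊕ Z/2Z,  H_2 = 0.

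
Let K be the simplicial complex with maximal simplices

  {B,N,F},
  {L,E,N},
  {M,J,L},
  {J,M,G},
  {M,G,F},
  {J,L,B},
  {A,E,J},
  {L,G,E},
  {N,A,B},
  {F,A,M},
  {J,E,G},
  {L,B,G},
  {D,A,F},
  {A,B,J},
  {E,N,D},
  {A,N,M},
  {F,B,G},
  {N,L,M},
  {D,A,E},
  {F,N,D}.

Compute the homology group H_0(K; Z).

Fix the vertex order A < B < D < E < F < G < J < L < M < N and write every simplex with vertices in increasing order. Then dim K = 2 and the simplices of K are:

  0-simplices (10): A, B, D, E, F, G, J, L, M, N
  1-simplices (30): AB, AD, AE, AF, AJ, AM, AN, BF, BG, BJ, BL, BN, DE, DF, DN, EG, EJ, EL, EN, FG, FM, FN, GJ, GL, GM, JL, JM, LM, LN, MN
  2-simplices (20): ABJ, ABN, ADE, ADF, AEJ, AFM, AMN, BFG, BFN, BGL, BJL, DEN, DFN, EGJ, EGL, ELN, FGM, GJM, JLM, LMN

giving chain groups C_0 ≅ Z^10, C_1 ≅ Z^30, C_2 ≅ Z^20.

∂_1: C_1 → C_0 maps an edge to its endpoints' difference, ∂[p,q] = q − p. For instance
  ∂AF = F − A.
The 10×30 boundary matrix has rank 9 and Smith normal form diag(1,1,1,1,1,1,1,1,1).

Boundary ∂_2: C_2 → C_1 maps a triangle to the signed sum of its edges. For instance
  ∂LMN = MN − LN + LM,
  ∂FGM = GM − FM + FG.
As a 30×20 matrix over Z this has rank 20, with invariant factors (1,1,1,1,1,1,1,1,1,1,1,1,1,1,1,1,1,1,1,2).

Reading off H_k = ker ∂_k / im ∂_{k+1}:

  H_0: rank C_0 − rank ∂_1 = 10 − 9 = 1, and the invariant factors of ∂_1 are all 1, so H_0 = Z.

H_0 ≅ Z.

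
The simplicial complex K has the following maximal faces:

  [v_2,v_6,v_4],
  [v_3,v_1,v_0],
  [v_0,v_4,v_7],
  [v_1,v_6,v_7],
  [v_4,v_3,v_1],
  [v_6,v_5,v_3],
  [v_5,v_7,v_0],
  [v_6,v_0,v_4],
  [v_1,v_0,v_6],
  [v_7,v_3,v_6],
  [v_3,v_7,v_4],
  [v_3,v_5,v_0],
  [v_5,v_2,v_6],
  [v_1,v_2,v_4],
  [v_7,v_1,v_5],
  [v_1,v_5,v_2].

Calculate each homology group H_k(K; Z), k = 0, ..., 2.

H_0 = Z,  H_1 = Z^2,  H_2 = Z.

We work with the vertex ordering v_0 < v_1 < v_2 < v_3 < v_4 < v_5 < v_6 < v_7. The simplices of K, each written with vertices in increasing order, are:

  0-simplices (8): [v_0], [v_1], [v_2], [v_3], [v_4], [v_5], [v_6], [v_7]
  1-simplices (24): (24 of them)
  2-simplices (16): (16 of them)

so the chain groups are C_0 ≅ Z^8, C_1 ≅ Z^24, C_2 ≅ Z^16.

Boundary ∂_1: C_1 → C_0 is given by ∂[p,q] = [q] − [p]. For instance
  ∂[v_0,v_7] = [v_7] − [v_0].
As a 8×24 matrix over Z this has rank 7, with invariant factors (1,1,1,1,1,1,1).

The boundary map ∂_2: C_2 → C_1 sends each 2-simplex [p,q,r] to [q,r] − [p,r] + [p,q]. For instance
  ∂[v_2,v_4,v_6] = [v_4,v_6] − [v_2,v_6] + [v_2,v_4],
  ∂[v_0,v_4,v_7] = [v_4,v_7] − [v_0,v_7] + [v_0,v_4].
This gives a 24×16 integer matrix of rank 15; reducing to Smith normal form yields diagonal entries (1,1,1,1,1,1,1,1,1,1,1,1,1,1,1).

Reading off H_k = ker ∂_k / im ∂_{k+1}:

  H_0: rank C_0 − rank ∂_1 = 8 − 7 = 1, and the invariant factors of ∂_1 are all 1, so H_0 ≅ Z.
  H_1: rank ker ∂_1 − rank ∂_2 = (24 − 7) − 15 = 2, and the invariant factors of ∂_2 are all 1, so H_1 ≅ Z^2.
  H_2: rank ker ∂_2 − rank ∂_3 = (16 − 15) − 0 = 1, and there is no ∂_3, so H_2 ≅ Z.

As a check, the Euler characteristic is 8 − 24 + 16 = 0, which agrees with 1 − 2 + 1 = 0.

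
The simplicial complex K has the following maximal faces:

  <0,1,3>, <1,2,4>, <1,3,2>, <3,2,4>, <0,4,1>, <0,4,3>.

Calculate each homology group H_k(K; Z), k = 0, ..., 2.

H_0 = Z,  H_1 = 0,  H_2 = Z.

Order the vertices as 0 < 1 < 2 < 3 < 4. Listing each simplex with vertices in this order, K has dimension 2 with simplices:

  0-simplices (5): [0], [1], [2], [3], [4]
  1-simplices (9): [0,1], [0,3], [0,4], [1,2], [1,3], [1,4], [2,3], [2,4], [3,4]
  2-simplices (6): [0,1,3], [0,1,4], [0,3,4], [1,2,3], [1,2,4], [2,3,4]

giving chain groups C_0 ≅ Z^5, C_1 ≅ Z^9, C_2 ≅ Z^6.

The boundary map ∂_1: C_1 → C_0 sends each edge [p,q] (with p < q) to q − p. For instance
  ∂[2,3] = [3] − [2].
This gives a 5×9 integer matrix of rank 4; reducing to Smith normal form yields diagonal entries (1,1,1,1).

∂_2: C_2 → C_1 acts by ∂[p,q,r] = [q,r] − [p,r] + [p,q]. For instance
  ∂[2,3,4] = [3,4] − [2,4] + [2,3],
  ∂[1,2,4] = [2,4] − [1,4] + [1,2].
This gives a 9×6 integer matrix of rank 5; reducing to Smith normal form yields diagonal entries (1,1,1,1,1).

Now H_k = ker ∂_k / im ∂_{k+1}, so:

  H_0: rank C_0 − rank ∂_1 = 5 − 4 = 1, and the invariant factors of ∂_1 are all 1, so H_0 ≅ Z.
  H_1: rank ker ∂_1 − rank ∂_2 = (9 − 4) − 5 = 0, and the invariant factors of ∂_2 are all 1, so H_1 ≅ 0.
  H_2: rank ker ∂_2 − rank ∂_3 = (6 − 5) − 0 = 1, and there is no ∂_3, so H_2 ≅ Z.

(K is a triangulation of the 2-sphere S^2.)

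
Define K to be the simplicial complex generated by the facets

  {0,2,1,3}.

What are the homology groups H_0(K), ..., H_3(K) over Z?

Fix the vertex order 0 < 1 < 2 < 3 and write every simplex with vertices in increasing order. Then dim K = 3 and the simplices of K are:

  0-simplices (4): [0], [1], [2], [3]
  1-simplices (6): [0,1], [0,2], [0,3], [1,2], [1,3], [2,3]
  2-simplices (4): [0,1,2], [0,1,3], [0,2,3], [1,2,3]
  3-simplices (1): [0,1,2,3]

Hence C_0 ≅ Z^4, C_1 ≅ Z^6, C_2 ≅ Z^4, C_3 ≅ Z^1.

∂_1: C_1 → C_0 is given by ∂[p,q] = [q] − [p]. For instance
  ∂[2,3] = [3] − [2].
The 4×6 boundary matrix has rank 3 and Smith normal form diag(1,1,1).

∂_2: C_2 → C_1 maps a triangle to the signed sum of its edges. For instance
  ∂[0,1,3] = [1,3] − [0,3] + [0,1],
  ∂[0,1,2] = [1,2] − [0,2] + [0,1].
As a 6×4 matrix over Z this has rank 3, with invariant factors (1,1,1).

The boundary map ∂_3: C_3 → C_2 sends each 3-simplex σ to the alternating sum Σ_i (−1)^i (σ with its i-th vertex removed). For instance
  ∂[0,1,2,3] = [1,2,3] − [0,2,3] + [0,1,3] − [0,1,2].
As a 4×1 matrix over Z this has rank 1, with invariant factors (1).

Now H_k = ker ∂_k / im ∂_{k+1}, so:

  H_0: rank C_0 − rank ∂_1 = 4 − 3 = 1, and the invariant factors of ∂_1 are all 1, so H_0 = Z.
  H_1: rank ker ∂_1 − rank ∂_2 = (6 − 3) − 3 = 0, and the invariant factors of ∂_2 are all 1, so H_1 = 0.
  H_2: rank ker ∂_2 − rank ∂_3 = (4 − 3) − 1 = 0, and the invariant factors of ∂_3 are all 1, so H_2 = 0.
  H_3: rank ker ∂_3 − rank ∂_4 = (1 − 1) − 0 = 0, and there is no ∂_4, so H_3 = 0.

H_0 = Z,  H_1 = 0,  H_2 = 0,  H_3 = 0.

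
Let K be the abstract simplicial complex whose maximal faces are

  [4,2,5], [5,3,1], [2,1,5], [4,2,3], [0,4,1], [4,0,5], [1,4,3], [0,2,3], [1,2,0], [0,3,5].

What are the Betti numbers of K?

b_0 = 1, b_1 = 0, b_2 = 0.

K has 6 vertices, 15 edges, 10 triangles.
rank ∂_0 = 0, rank ∂_1 = 5 ⇒ b_0 = 6 − 0 − 5 = 1; all invariant factors of ∂_1 are 1 so no torsion. So H_0 ≅ Z.
rank ∂_1 = 5, rank ∂_2 = 10 ⇒ b_1 = 15 − 5 − 10 = 0; ∂_2 has invariant factor(s) [2] giving torsion. So H_1 ≅ Z/2.
rank ∂_2 = 10, rank ∂_3 = 0 ⇒ b_2 = 10 − 10 − 0 = 0. So H_2 ≅ 0.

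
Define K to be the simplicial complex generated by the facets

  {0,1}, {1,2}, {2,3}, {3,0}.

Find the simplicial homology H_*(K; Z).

We work with the vertex ordering 0 < 1 < 2 < 3. The simplices of K, each written with vertices in increasing order, are:

  0-simplices (4): [0], [1], [2], [3]
  1-simplices (4): [0,1], [0,3], [1,2], [2,3]

Hence C_0 ≅ Z^4, C_1 ≅ Z^4.

Boundary ∂_1: C_1 → C_0 maps an edge to its endpoints' difference, ∂[p,q] = q − p. For instance
  ∂[0,3] = [3] − [0].
The resulting 4×4 matrix has rank 3, and its Smith normal form has invariant factors (1,1,1).

Now H_k = ker ∂_k / im ∂_{k+1}, so:

  H_0: rank C_0 − rank ∂_1 = 4 − 3 = 1, and the invariant factors of ∂_1 are all 1, so H_0 ≅ Z.
  H_1: rank ker ∂_1 − rank ∂_2 = (4 − 3) − 0 = 1, and there is no ∂_2, so H_1 ≅ Z.

(K is a triangulation of the circle S^1.)

H_0 = Z,  H_1 = Z.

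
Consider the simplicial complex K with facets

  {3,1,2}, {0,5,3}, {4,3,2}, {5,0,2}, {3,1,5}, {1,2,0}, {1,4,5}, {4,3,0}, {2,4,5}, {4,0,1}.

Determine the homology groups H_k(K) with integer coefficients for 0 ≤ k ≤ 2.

H_0 = Z,  H_1 = Z/2,  H_2 = 0.

K has 6 vertices, 15 edges, 10 triangles.
rank ∂_0 = 0, rank ∂_1 = 5 ⇒ b_0 = 6 − 0 − 5 = 1; all invariant factors of ∂_1 are 1 so no torsion. So H_0 ≅ Z.
rank ∂_1 = 5, rank ∂_2 = 10 ⇒ b_1 = 15 − 5 − 10 = 0; ∂_2 has invariant factor(s) [2] giving torsion. So H_1 ≅ Z/2.
rank ∂_2 = 10, rank ∂_3 = 0 ⇒ b_2 = 10 − 10 − 0 = 0. So H_2 ≅ 0.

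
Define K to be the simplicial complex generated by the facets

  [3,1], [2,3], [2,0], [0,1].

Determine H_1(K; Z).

H_1 = Z.

Fix the vertex order 0 < 1 < 2 < 3 and write every simplex with vertices in increasing order. Then dim K = 1 and the simplices of K are:

  0-simplices (4): [0], [1], [2], [3]
  1-simplices (4): [0,1], [0,2], [1,3], [2,3]

so the chain groups are C_0 ≅ Z^4, C_1 ≅ Z^4.

∂_1: C_1 → C_0 sends each edge [p,q] (with p < q) to q − p. For instance
  ∂[0,2] = [2] − [0].
The 4×4 boundary matrix has rank 3 and Smith normal form diag(1,1,1).

From H_k ≅ ker(∂_k) / im(∂_{k+1}) we obtain:

  H_1: rank ker ∂_1 − rank ∂_2 = (4 − 3) − 0 = 1, and there is no ∂_2, so H_1 ≅ Z.

(K is a triangulation of the circle S^1.)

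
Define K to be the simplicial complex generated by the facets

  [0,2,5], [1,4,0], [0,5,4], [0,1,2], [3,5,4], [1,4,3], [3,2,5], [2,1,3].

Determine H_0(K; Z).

H_0 = Z.

Fix the vertex order 0 < 1 < 2 < 3 < 4 < 5 and write every simplex with vertices in increasing order. Then dim K = 2 and the simplices of K are:

  0-simplices (6): [0], [1], [2], [3], [4], [5]
  1-simplices (12): [0,1], [0,2], [0,4], [0,5], [1,2], [1,3], [1,4], [2,3], [2,5], [3,4], [3,5], [4,5]
  2-simplices (8): [0,1,2], [0,1,4], [0,2,5], [0,4,5], [1,2,3], [1,3,4], [2,3,5], [3,4,5]

giving chain groups C_0 ≅ Z^6, C_1 ≅ Z^12, C_2 ≅ Z^8.

Boundary ∂_1: C_1 → C_0 is given by ∂[p,q] = [q] − [p]. For instance
  ∂[3,5] = [5] − [3].
As a 6×12 matrix over Z this has rank 5, with invariant factors (1,1,1,1,1).

∂_2: C_2 → C_1 acts by ∂[p,q,r] = [q,r] − [p,r] + [p,q]. For instance
  ∂[3,4,5] = [4,5] − [3,5] + [3,4],
  ∂[0,1,4] = [1,4] − [0,4] + [0,1].
This gives a 12×8 integer matrix of rank 7; reducing to Smith normal form yields diagonal entries (1,1,1,1,1,1,1).

Reading off H_k = ker ∂_k / im ∂_{k+1}:

  H_0: rank C_0 − rank ∂_1 = 6 − 5 = 1, and the invariant factors of ∂_1 are all 1, so H_0 ≅ Z.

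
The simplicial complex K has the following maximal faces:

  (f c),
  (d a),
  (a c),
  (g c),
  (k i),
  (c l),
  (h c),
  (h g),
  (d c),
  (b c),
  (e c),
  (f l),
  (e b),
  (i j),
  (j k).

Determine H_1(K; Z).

H_1 ≅ Z^5.

Take the total order a < b < c < d < e < f < g < h < i < j < k < l on the vertex set. Then K (dimension 1) consists of the simplices:

  0-simplices (12): a, b, c, d, e, f, g, h, i, j, k, l
  1-simplices (15): ac, ad, bc, be, cd, ce, cf, cg, ch, cl, fl, gh, ij, ik, jk

Hence C_0 ≅ Z^12, C_1 ≅ Z^15.

Boundary ∂_1: C_1 → C_0 is given by ∂[p,q] = [q] − [p]. For instance
  ∂ij = j − i.
As a 12×15 matrix over Z this has rank 10, with invariant factors (1,1,1,1,1,1,1,1,1,1).

Now H_k = ker ∂_k / im ∂_{k+1}, so:

  H_1: rank ker ∂_1 − rank ∂_2 = (15 − 10) − 0 = 5, and there is no ∂_2, so H_1 ≅ Z^5.

(K is a triangulation of the disjoint union of a wedge of 4 circles and the circle S^1.)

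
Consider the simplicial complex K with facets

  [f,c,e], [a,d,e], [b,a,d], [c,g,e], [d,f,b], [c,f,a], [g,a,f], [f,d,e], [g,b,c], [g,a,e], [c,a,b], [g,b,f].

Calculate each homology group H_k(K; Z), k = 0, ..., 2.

We work with the vertex ordering a < b < c < d < e < f < g. The simplices of K, each written with vertices in increasing order, are:

  0-simplices (7): a, b, c, d, e, f, g
  1-simplices (18): ab, ac, ad, ae, af, ag, bc, bd, bf, bg, ce, cf, cg, de, df, ef, eg, fg
  2-simplices (12): abc, abd, acf, ade, aeg, afg, bcg, bdf, bfg, cef, ceg, def

giving chain groups C_0 ≅ Z^7, C_1 ≅ Z^18, C_2 ≅ Z^12.

∂_1: C_1 → C_0 maps an edge to its endpoints' difference, ∂[p,q] = q − p.
As a 7×18 matrix over Z this has rank 6, with invariant factors (1,1,1,1,1,1).

Boundary ∂_2: C_2 → C_1 acts by ∂[p,q,r] = [q,r] − [p,r] + [p,q]. For instance
  ∂afg = fg − ag + af,
  ∂ceg = eg − cg + ce.
This gives a 18×12 integer matrix of rank 12; reducing to Smith normal form yields diagonal entries (1,1,1,1,1,1,1,1,1,1,1,2).

From H_k ≅ ker(∂_k) / im(∂_{k+1}) we obtain:

  H_0: rank C_0 − rank ∂_1 = 7 − 6 = 1, and the invariant factors of ∂_1 are all 1, so H_0 = Z.
  H_1: rank ker ∂_1 − rank ∂_2 = (18 − 6) − 12 = 0, and ∂_2 has invariant factor 2 > 1, so H_1 = Z/2Z.
  H_2: rank ker ∂_2 − rank ∂_3 = (12 − 12) − 0 = 0, and there is no ∂_3, so H_2 = 0.

As a check, the Euler characteristic is 7 − 18 + 12 = 1, which agrees with 1 − 0 + 0 = 1.

H_0 = Z,  H_1 = Z/2Z,  H_2 = 0.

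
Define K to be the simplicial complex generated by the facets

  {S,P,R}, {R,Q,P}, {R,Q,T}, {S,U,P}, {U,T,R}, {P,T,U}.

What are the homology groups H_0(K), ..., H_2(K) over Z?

H_0 = Z,  H_1 = Z,  H_2 = 0.

Take the total order P < Q < R < S < T < U on the vertex set. Then K (dimension 2) consists of the simplices:

  0-simplices (6): P, Q, R, S, T, U
  1-simplices (12): PQ, PR, PS, PT, PU, QR, QT, RS, RT, RU, SU, TU
  2-simplices (6): PQR, PRS, PSU, PTU, QRT, RTU

Hence C_0 ≅ Z^6, C_1 ≅ Z^12, C_2 ≅ Z^6.

∂_1: C_1 → C_0 sends each edge [p,q] (with p < q) to q − p.
The resulting 6×12 matrix has rank 5, and its Smith normal form has invariant factors (1,1,1,1,1).

The boundary map ∂_2: C_2 → C_1 sends each 2-simplex [p,q,r] to [q,r] − [p,r] + [p,q]. For instance
  ∂RTU = TU − RU + RT,
  ∂PSU = SU − PU + PS.
As a 12×6 matrix over Z this has rank 6, with invariant factors (1,1,1,1,1,1).

Computing H_k = (kernel of ∂_k) / (image of ∂_{k+1}):

  H_0: rank C_0 − rank ∂_1 = 6 − 5 = 1, and the invariant factors of ∂_1 are all 1, so H_0 = Z.
  H_1: rank ker ∂_1 − rank ∂_2 = (12 − 5) − 6 = 1, and the invariant factors of ∂_2 are all 1, so H_1 = Z.
  H_2: rank ker ∂_2 − rank ∂_3 = (6 − 6) − 0 = 0, and there is no ∂_3, so H_2 = 0.

As a check, the Euler characteristic is 6 − 12 + 6 = 0, which agrees with 1 − 1 + 0 = 0.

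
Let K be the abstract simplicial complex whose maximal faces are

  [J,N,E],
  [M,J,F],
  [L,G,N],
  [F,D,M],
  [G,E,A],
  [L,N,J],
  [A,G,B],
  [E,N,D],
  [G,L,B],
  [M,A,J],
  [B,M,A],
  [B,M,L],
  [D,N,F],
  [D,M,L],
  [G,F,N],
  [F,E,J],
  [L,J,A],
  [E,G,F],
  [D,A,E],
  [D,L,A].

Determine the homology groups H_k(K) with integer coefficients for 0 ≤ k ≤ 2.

Order the vertices as A < B < D < E < F < G < J < L < M < N. Listing each simplex with vertices in this order, K has dimension 2 with simplices:

  0-simplices (10): A, B, D, E, F, G, J, L, M, N
  1-simplices (30): AB, AD, AE, AG, AJ, AL, AM, BG, BL, BM, DE, DF, DL, DM, DN, EF, EG, EJ, EN, FG, FJ, FM, FN, GL, GN, JL, JM, JN, LM, LN
  2-simplices (20): ABG, ABM, ADE, ADL, AEG, AJL, AJM, BGL, BLM, DEN, DFM, DFN, DLM, EFG, EFJ, EJN, FGN, FJM, GLN, JLN

giving chain groups C_0 ≅ Z^10, C_1 ≅ Z^30, C_2 ≅ Z^20.

The boundary map ∂_1: C_1 → C_0 maps an edge to its endpoints' difference, ∂[p,q] = q − p. For instance
  ∂LN = N − L.
The resulting 10×30 matrix has rank 9, and its Smith normal form has invariant factors (1,1,1,1,1,1,1,1,1).

Boundary ∂_2: C_2 → C_1 acts by ∂[p,q,r] = [q,r] − [p,r] + [p,q]. For instance
  ∂GLN = LN − GN + GL,
  ∂ABG = BG − AG + AB.
As a 30×20 matrix over Z this has rank 20, with invariant factors (1,1,1,1,1,1,1,1,1,1,1,1,1,1,1,1,1,1,1,2).

Reading off H_k = ker ∂_k / im ∂_{k+1}:

  H_0: rank C_0 − rank ∂_1 = 10 − 9 = 1, and the invariant factors of ∂_1 are all 1, so H_0 = Z.
  H_1: rank ker ∂_1 − rank ∂_2 = (30 − 9) − 20 = 1, and ∂_2 has invariant factor 2 > 1, so H_1 = Z ⊕ Z_2.
  H_2: rank ker ∂_2 − rank ∂_3 = (20 − 20) − 0 = 0, and there is no ∂_3, so H_2 = 0.

H_0 = Z,  H_1 = Z ⊕ Z_2,  H_2 = 0.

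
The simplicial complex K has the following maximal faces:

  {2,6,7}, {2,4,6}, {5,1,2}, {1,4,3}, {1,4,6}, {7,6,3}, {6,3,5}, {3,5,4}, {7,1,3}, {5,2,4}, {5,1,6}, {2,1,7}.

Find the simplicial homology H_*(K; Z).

H_0 = Z,  H_1 = Z/2,  H_2 = 0.

Order the vertices as 1 < 2 < 3 < 4 < 5 < 6 < 7. Listing each simplex with vertices in this order, K has dimension 2 with simplices:

  0-simplices (7): [1], [2], [3], [4], [5], [6], [7]
  1-simplices (18): [1,2], [1,3], [1,4], [1,5], [1,6], [1,7], [2,4], [2,5], [2,6], [2,7], [3,4], [3,5], [3,6], [3,7], [4,5], [4,6], [5,6], [6,7]
  2-simplices (12): [1,2,5], [1,2,7], [1,3,4], [1,3,7], [1,4,6], [1,5,6], [2,4,5], [2,4,6], [2,6,7], [3,4,5], [3,5,6], [3,6,7]

so the chain groups are C_0 ≅ Z^7, C_1 ≅ Z^18, C_2 ≅ Z^12.

The boundary map ∂_1: C_1 → C_0 is given by ∂[p,q] = [q] − [p]. For instance
  ∂[1,5] = [5] − [1].
As a 7×18 matrix over Z this has rank 6, with invariant factors (1,1,1,1,1,1).

Boundary ∂_2: C_2 → C_1 maps a triangle to the signed sum of its edges. For instance
  ∂[3,6,7] = [6,7] − [3,7] + [3,6],
  ∂[1,3,4] = [3,4] − [1,4] + [1,3].
As a 18×12 matrix over Z this has rank 12, with invariant factors (1,1,1,1,1,1,1,1,1,1,1,2).

Now H_k = ker ∂_k / im ∂_{k+1}, so:

  H_0: rank C_0 − rank ∂_1 = 7 − 6 = 1, and the invariant factors of ∂_1 are all 1, so H_0 ≅ Z.
  H_1: rank ker ∂_1 − rank ∂_2 = (18 − 6) − 12 = 0, and ∂_2 has invariant factor 2 > 1, so H_1 ≅ Z/2.
  H_2: rank ker ∂_2 − rank ∂_3 = (12 − 12) − 0 = 0, and there is no ∂_3, so H_2 ≅ 0.

(K is a triangulation of the real projective plane RP^2.)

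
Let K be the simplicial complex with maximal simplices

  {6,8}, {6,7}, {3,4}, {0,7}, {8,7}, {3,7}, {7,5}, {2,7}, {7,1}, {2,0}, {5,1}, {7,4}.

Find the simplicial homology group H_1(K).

Take the total order 0 < 1 < 2 < 3 < 4 < 5 < 6 < 7 < 8 on the vertex set. Then K (dimension 1) consists of the simplices:

  0-simplices (9): [0], [1], [2], [3], [4], [5], [6], [7], [8]
  1-simplices (12): [0,2], [0,7], [1,5], [1,7], [2,7], [3,4], [3,7], [4,7], [5,7], [6,7], [6,8], [7,8]

Hence C_0 ≅ Z^9, C_1 ≅ Z^12.

∂_1: C_1 → C_0 sends each edge [p,q] (with p < q) to q − p. For instance
  ∂[3,4] = [4] − [3].
The resulting 9×12 matrix has rank 8, and its Smith normal form has invariant factors (1,1,1,1,1,1,1,1).

From H_k ≅ ker(∂_k) / im(∂_{k+1}) we obtain:

  H_1: rank ker ∂_1 − rank ∂_2 = (12 − 8) − 0 = 4, and there is no ∂_2, so H_1 ≅ Z^4.

H_1 = Z^4.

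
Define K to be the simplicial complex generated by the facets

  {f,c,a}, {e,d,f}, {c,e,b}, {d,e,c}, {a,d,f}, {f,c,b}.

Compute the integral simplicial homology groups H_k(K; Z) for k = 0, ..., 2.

Fix the vertex order a < b < c < d < e < f and write every simplex with vertices in increasing order. Then dim K = 2 and the simplices of K are:

  0-simplices (6): a, b, c, d, e, f
  1-simplices (12): ac, ad, af, bc, be, bf, cd, ce, cf, de, df, ef
  2-simplices (6): acf, adf, bce, bcf, cde, def

giving chain groups C_0 ≅ Z^6, C_1 ≅ Z^12, C_2 ≅ Z^6.

The boundary map ∂_1: C_1 → C_0 sends each edge [p,q] (with p < q) to q − p. For instance
  ∂af = f − a.
As a 6×12 matrix over Z this has rank 5, with invariant factors (1,1,1,1,1).

The boundary map ∂_2: C_2 → C_1 sends each 2-simplex [p,q,r] to [q,r] − [p,r] + [p,q]. For instance
  ∂def = ef − df + de,
  ∂bcf = cf − bf + bc.
The resulting 12×6 matrix has rank 6, and its Smith normal form has invariant factors (1,1,1,1,1,1).

Now H_k = ker ∂_k / im ∂_{k+1}, so:

  H_0: rank C_0 − rank ∂_1 = 6 − 5 = 1, and the invariant factors of ∂_1 are all 1, so H_0 ≅ Z.
  H_1: rank ker ∂_1 − rank ∂_2 = (12 − 5) − 6 = 1, and the invariant factors of ∂_2 are all 1, so H_1 ≅ Z.
  H_2: rank ker ∂_2 − rank ∂_3 = (6 − 6) − 0 = 0, and there is no ∂_3, so H_2 ≅ 0.

As a check, the Euler characteristic is 6 − 12 + 6 = 0, which agrees with 1 − 1 + 0 = 0.

H_0 ≅ Z,  H_1 ≅ Z,  H_2 = 0.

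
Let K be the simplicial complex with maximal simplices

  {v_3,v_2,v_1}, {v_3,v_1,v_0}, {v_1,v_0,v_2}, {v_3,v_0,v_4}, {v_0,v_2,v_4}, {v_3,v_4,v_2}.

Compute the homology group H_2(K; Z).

H_2 = Z.

We work with the vertex ordering v_0 < v_1 < v_2 < v_3 < v_4. The simplices of K, each written with vertices in increasing order, are:

  0-simplices (5): [v_0], [v_1], [v_2], [v_3], [v_4]
  1-simplices (9): [v_0,v_1], [v_0,v_2], [v_0,v_3], [v_0,v_4], [v_1,v_2], [v_1,v_3], [v_2,v_3], [v_2,v_4], [v_3,v_4]
  2-simplices (6): [v_0,v_1,v_2], [v_0,v_1,v_3], [v_0,v_2,v_4], [v_0,v_3,v_4], [v_1,v_2,v_3], [v_2,v_3,v_4]

Hence C_0 ≅ Z^5, C_1 ≅ Z^9, C_2 ≅ Z^6.

The boundary map ∂_1: C_1 → C_0 maps an edge to its endpoints' difference, ∂[p,q] = q − p. For instance
  ∂[v_0,v_4] = [v_4] − [v_0].
This gives a 5×9 integer matrix of rank 4; reducing to Smith normal form yields diagonal entries (1,1,1,1).

The boundary map ∂_2: C_2 → C_1 acts by ∂[p,q,r] = [q,r] − [p,r] + [p,q]. For instance
  ∂[v_1,v_2,v_3] = [v_2,v_3] − [v_1,v_3] + [v_1,v_2],
  ∂[v_0,v_1,v_3] = [v_1,v_3] − [v_0,v_3] + [v_0,v_1].
This gives a 9×6 integer matrix of rank 5; reducing to Smith normal form yields diagonal entries (1,1,1,1,1).

Reading off H_k = ker ∂_k / im ∂_{k+1}:

  H_2: rank ker ∂_2 − rank ∂_3 = (6 − 5) − 0 = 1, and there is no ∂_3, so H_2 ≅ Z.

(K is a triangulation of the 2-sphere S^2.)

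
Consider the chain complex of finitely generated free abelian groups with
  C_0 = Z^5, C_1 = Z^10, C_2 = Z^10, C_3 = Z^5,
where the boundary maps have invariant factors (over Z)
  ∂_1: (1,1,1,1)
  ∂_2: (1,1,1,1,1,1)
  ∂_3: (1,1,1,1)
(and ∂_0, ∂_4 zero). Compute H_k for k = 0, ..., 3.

H_0: b_0 = 5 − 0 − 4 = 1; torsion from ∂_1 factors > 1: none. So H_0 = Z.
H_1: b_1 = 10 − 4 − 6 = 0; torsion from ∂_2 factors > 1: none. So H_1 = 0.
H_2: b_2 = 10 − 6 − 4 = 0; torsion from ∂_3 factors > 1: none. So H_2 = 0.
H_3: b_3 = 5 − 4 − 0 = 1; torsion from ∂_4 factors > 1: none. So H_3 = Z.

H_0 = Z,  H_1 = 0,  H_2 = 0,  H_3 = Z.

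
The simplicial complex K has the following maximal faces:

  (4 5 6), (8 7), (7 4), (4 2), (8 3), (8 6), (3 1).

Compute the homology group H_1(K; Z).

Take the total order 1 < 2 < 3 < 4 < 5 < 6 < 7 < 8 on the vertex set. Then K (dimension 2) consists of the simplices:

  0-simplices (8): [1], [2], [3], [4], [5], [6], [7], [8]
  1-simplices (9): [1,3], [2,4], [3,8], [4,5], [4,6], [4,7], [5,6], [6,8], [7,8]
  2-simplices (1): [4,5,6]

so the chain groups are C_0 ≅ Z^8, C_1 ≅ Z^9, C_2 ≅ Z^1.

The boundary map ∂_1: C_1 → C_0 maps an edge to its endpoints' difference, ∂[p,q] = q − p. For instance
  ∂[4,6] = [6] − [4].
The 8×9 boundary matrix has rank 7 and Smith normal form diag(1,1,1,1,1,1,1).

The boundary map ∂_2: C_2 → C_1 acts by ∂[p,q,r] = [q,r] − [p,r] + [p,q]. For instance
  ∂[4,5,6] = [5,6] − [4,6] + [4,5].
The 9×1 boundary matrix has rank 1 and Smith normal form diag(1).

Computing H_k = (kernel of ∂_k) / (image of ∂_{k+1}):

  H_1: rank ker ∂_1 − rank ∂_2 = (9 − 7) − 1 = 1, and the invariant factors of ∂_2 are all 1, so H_1 = Z.

H_1 ≅ Z.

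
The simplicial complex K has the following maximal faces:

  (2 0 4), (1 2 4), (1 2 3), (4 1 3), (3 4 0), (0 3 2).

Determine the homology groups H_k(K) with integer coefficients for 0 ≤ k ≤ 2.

Fix the vertex order 0 < 1 < 2 < 3 < 4 and write every simplex with vertices in increasing order. Then dim K = 2 and the simplices of K are:

  0-simplices (5): [0], [1], [2], [3], [4]
  1-simplices (9): [0,2], [0,3], [0,4], [1,2], [1,3], [1,4], [2,3], [2,4], [3,4]
  2-simplices (6): [0,2,3], [0,2,4], [0,3,4], [1,2,3], [1,2,4], [1,3,4]

so the chain groups are C_0 ≅ Z^5, C_1 ≅ Z^9, C_2 ≅ Z^6.

The boundary map ∂_1: C_1 → C_0 sends each edge [p,q] (with p < q) to q − p. For instance
  ∂[0,2] = [2] − [0].
This gives a 5×9 integer matrix of rank 4; reducing to Smith normal form yields diagonal entries (1,1,1,1).

The boundary map ∂_2: C_2 → C_1 maps a triangle to the signed sum of its edges. For instance
  ∂[0,3,4] = [3,4] − [0,4] + [0,3],
  ∂[1,3,4] = [3,4] − [1,4] + [1,3].
This gives a 9×6 integer matrix of rank 5; reducing to Smith normal form yields diagonal entries (1,1,1,1,1).

Computing H_k = (kernel of ∂_k) / (image of ∂_{k+1}):

  H_0: rank C_0 − rank ∂_1 = 5 − 4 = 1, and the invariant factors of ∂_1 are all 1, so H_0 = Z.
  H_1: rank ker ∂_1 − rank ∂_2 = (9 − 4) − 5 = 0, and the invariant factors of ∂_2 are all 1, so H_1 = 0.
  H_2: rank ker ∂_2 − rank ∂_3 = (6 − 5) − 0 = 1, and there is no ∂_3, so H_2 = Z.

(K is a triangulation of the 2-sphere S^2.)

H_0 = Z,  H_1 = 0,  H_2 = Z.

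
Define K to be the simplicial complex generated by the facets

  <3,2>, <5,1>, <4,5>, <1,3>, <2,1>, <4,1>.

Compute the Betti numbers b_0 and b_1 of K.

Take the total order 1 < 2 < 3 < 4 < 5 on the vertex set. Then K (dimension 1) consists of the simplices:

  0-simplices (5): [1], [2], [3], [4], [5]
  1-simplices (6): [1,2], [1,3], [1,4], [1,5], [2,3], [4,5]

so the chain groups are C_0 ≅ Z^5, C_1 ≅ Z^6.

∂_1: C_1 → C_0 is given by ∂[p,q] = [q] − [p]. For instance
  ∂[1,2] = [2] − [1].
The 5×6 boundary matrix has rank 4 and Smith normal form diag(1,1,1,1).

From H_k ≅ ker(∂_k) / im(∂_{k+1}) we obtain:

  H_0: rank C_0 − rank ∂_1 = 5 − 4 = 1, and the invariant factors of ∂_1 are all 1, so H_0 = Z.
  H_1: rank ker ∂_1 − rank ∂_2 = (6 − 4) − 0 = 2, and there is no ∂_2, so H_1 = Z^2.

Hence the Betti numbers are b_0 = 1, b_1 = 2.

b_0 = 1, b_1 = 2.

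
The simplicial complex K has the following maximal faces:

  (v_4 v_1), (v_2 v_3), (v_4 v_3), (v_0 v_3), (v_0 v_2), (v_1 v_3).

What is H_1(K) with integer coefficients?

Take the total order v_0 < v_1 < v_2 < v_3 < v_4 on the vertex set. Then K (dimension 1) consists of the simplices:

  0-simplices (5): [v_0], [v_1], [v_2], [v_3], [v_4]
  1-simplices (6): [v_0,v_2], [v_0,v_3], [v_1,v_3], [v_1,v_4], [v_2,v_3], [v_3,v_4]

giving chain groups C_0 ≅ Z^5, C_1 ≅ Z^6.

The boundary map ∂_1: C_1 → C_0 is given by ∂[p,q] = [q] − [p].
The resulting 5×6 matrix has rank 4, and its Smith normal form has invariant factors (1,1,1,1).

Reading off H_k = ker ∂_k / im ∂_{k+1}:

  H_1: rank ker ∂_1 − rank ∂_2 = (6 − 4) − 0 = 2, and there is no ∂_2, so H_1 ≅ Z^2.

H_1 ≅ Z^2.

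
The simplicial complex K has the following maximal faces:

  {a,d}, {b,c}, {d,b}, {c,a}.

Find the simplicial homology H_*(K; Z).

Fix the vertex order a < b < c < d and write every simplex with vertices in increasing order. Then dim K = 1 and the simplices of K are:

  0-simplices (4): a, b, c, d
  1-simplices (4): ac, ad, bc, bd

giving chain groups C_0 ≅ Z^4, C_1 ≅ Z^4.

The boundary map ∂_1: C_1 → C_0 sends each edge [p,q] (with p < q) to q − p.
This gives a 4×4 integer matrix of rank 3; reducing to Smith normal form yields diagonal entries (1,1,1).

Reading off H_k = ker ∂_k / im ∂_{k+1}:

  H_0: rank C_0 − rank ∂_1 = 4 − 3 = 1, and the invariant factors of ∂_1 are all 1, so H_0 ≅ Z.
  H_1: rank ker ∂_1 − rank ∂_2 = (4 − 3) − 0 = 1, and there is no ∂_2, so H_1 ≅ Z.

H_0 ≅ Z,  H_1 ≅ Z.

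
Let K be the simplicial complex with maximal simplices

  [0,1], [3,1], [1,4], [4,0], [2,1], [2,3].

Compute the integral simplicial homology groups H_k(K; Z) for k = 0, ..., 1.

We work with the vertex ordering 0 < 1 < 2 < 3 < 4. The simplices of K, each written with vertices in increasing order, are:

  0-simplices (5): [0], [1], [2], [3], [4]
  1-simplices (6): [0,1], [0,4], [1,2], [1,3], [1,4], [2,3]

giving chain groups C_0 ≅ Z^5, C_1 ≅ Z^6.

∂_1: C_1 → C_0 maps an edge to its endpoints' difference, ∂[p,q] = q − p.
This gives a 5×6 integer matrix of rank 4; reducing to Smith normal form yields diagonal entries (1,1,1,1).

Reading off H_k = ker ∂_k / im ∂_{k+1}:

  H_0: rank C_0 − rank ∂_1 = 5 − 4 = 1, and the invariant factors of ∂_1 are all 1, so H_0 = Z.
  H_1: rank ker ∂_1 − rank ∂_2 = (6 − 4) − 0 = 2, and there is no ∂_2, so H_1 = Z^2.

As a check, the Euler characteristic is 5 − 6 = -1, which agrees with 1 − 2 = -1.
(K is a triangulation of a wedge of 2 circles.)

H_0 = Z,  H_1 = Z^2.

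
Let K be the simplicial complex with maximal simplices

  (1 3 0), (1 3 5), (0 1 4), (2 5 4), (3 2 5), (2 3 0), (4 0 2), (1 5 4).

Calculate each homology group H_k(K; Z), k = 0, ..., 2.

H_0 = Z,  H_1 = 0,  H_2 = Z.

Take the total order 0 < 1 < 2 < 3 < 4 < 5 on the vertex set. Then K (dimension 2) consists of the simplices:

  0-simplices (6): [0], [1], [2], [3], [4], [5]
  1-simplices (12): [0,1], [0,2], [0,3], [0,4], [1,3], [1,4], [1,5], [2,3], [2,4], [2,5], [3,5], [4,5]
  2-simplices (8): [0,1,3], [0,1,4], [0,2,3], [0,2,4], [1,3,5], [1,4,5], [2,3,5], [2,4,5]

Hence C_0 ≅ Z^6, C_1 ≅ Z^12, C_2 ≅ Z^8.

The boundary map ∂_1: C_1 → C_0 sends each edge [p,q] (with p < q) to q − p. For instance
  ∂[0,2] = [2] − [0].
The resulting 6×12 matrix has rank 5, and its Smith normal form has invariant factors (1,1,1,1,1).

∂_2: C_2 → C_1 acts by ∂[p,q,r] = [q,r] − [p,r] + [p,q]. For instance
  ∂[1,3,5] = [3,5] − [1,5] + [1,3],
  ∂[0,1,4] = [1,4] − [0,4] + [0,1].
As a 12×8 matrix over Z this has rank 7, with invariant factors (1,1,1,1,1,1,1).

From H_k ≅ ker(∂_k) / im(∂_{k+1}) we obtain:

  H_0: rank C_0 − rank ∂_1 = 6 − 5 = 1, and the invariant factors of ∂_1 are all 1, so H_0 = Z.
  H_1: rank ker ∂_1 − rank ∂_2 = (12 − 5) − 7 = 0, and the invariant factors of ∂_2 are all 1, so H_1 = 0.
  H_2: rank ker ∂_2 − rank ∂_3 = (8 − 7) − 0 = 1, and there is no ∂_3, so H_2 = Z.

As a check, the Euler characteristic is 6 − 12 + 8 = 2, which agrees with 1 − 0 + 1 = 2.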